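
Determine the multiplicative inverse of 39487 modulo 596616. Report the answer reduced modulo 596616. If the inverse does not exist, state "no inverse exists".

Run Euclid on (596616, 39487):
596616 = 15·39487 + 4311
39487 = 9·4311 + 688
4311 = 6·688 + 183
688 = 3·183 + 139
183 = 1·139 + 44
139 = 3·44 + 7
44 = 6·7 + 2
7 = 3·2 + 1
2 = 2·1 + 0
Since gcd(39487, 596616) = 1, back-substitute to write 1 as a combination:
1 = 7 − 3·2
1 = −3·44 + 19·7
1 = 19·139 − 60·44
1 = −60·183 + 79·139
1 = 79·688 − 297·183
1 = −297·4311 + 1861·688
1 = 1861·39487 − 17046·4311
1 = −17046·596616 + 257551·39487
So 39487·257551 ≡ 1 (mod 596616).

257551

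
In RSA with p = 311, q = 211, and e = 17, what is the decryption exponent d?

45953

φ(n) = (p−1)(q−1) = 310·210 = 65100.
Need d with 17·d ≡ 1 (mod 65100). Apply the extended Euclidean algorithm:
65100 = 3829·17 + 7
17 = 2·7 + 3
7 = 2·3 + 1
3 = 3·1 + 0
Back-substitute:
1 = 7 − 2·3
1 = −2·17 + 5·7
1 = 5·65100 − 19147·17
So 17·(-19147) ≡ 1 (mod 65100), hence d ≡ -19147 ≡ 45953 (mod 65100).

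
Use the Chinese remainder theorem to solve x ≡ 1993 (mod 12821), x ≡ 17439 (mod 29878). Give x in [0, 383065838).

Write x = 1993 + 12821·k. Then 12821·k ≡ 17439 − 1993 ≡ 15446 (mod 29878).
Need 12821⁻¹ mod 29878. Extended Euclid on (29878, 12821):
29878 = 2*12821 + 4236
12821 = 3*4236 + 113
4236 = 37*113 + 55
113 = 2*55 + 3
55 = 18*3 + 1
3 = 3*1 + 0
Back-substitute:
1 = 55 − 18·3
1 = −18·113 + 37·55
1 = 37·4236 − 1387·113
1 = −1387·12821 + 4198·4236
1 = 4198·29878 − 9783·12821
12821⁻¹ ≡ 20095 (mod 29878), so k ≡ 20095·15446 ≡ 14706 (mod 29878).
x = 1993 + 12821·14706 = 188547619.

188547619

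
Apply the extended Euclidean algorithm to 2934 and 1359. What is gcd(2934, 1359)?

Euclidean algorithm:
2934 = 2·1359 + 216
1359 = 6·216 + 63
216 = 3·63 + 27
63 = 2·27 + 9
27 = 3·9 + 0
gcd(2934, 1359) = 9.
Express as a combination:
9 = 63 − 2·27
9 = −2·216 + 7·63
9 = 7·1359 − 44·216
9 = −44·2934 + 95·1359
So 9 = (-44)·2934 + (95)·1359.

9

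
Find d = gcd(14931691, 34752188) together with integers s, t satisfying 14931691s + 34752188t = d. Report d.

1

Apply Euclid's algorithm to 34752188 and 14931691:
34752188 = 2*14931691 + 4888806
14931691 = 3*4888806 + 265273
4888806 = 18*265273 + 113892
265273 = 2*113892 + 37489
113892 = 3*37489 + 1425
37489 = 26*1425 + 439
1425 = 3*439 + 108
439 = 4*108 + 7
108 = 15*7 + 3
7 = 2*3 + 1
3 = 3*1 + 0
gcd(14931691, 34752188) = 1.
Back-substituting:
1 = 7 − 2·3
1 = −2·108 + 31·7
1 = 31·439 − 126·108
1 = −126·1425 + 409·439
1 = 409·37489 − 10760·1425
1 = −10760·113892 + 32689·37489
1 = 32689·265273 − 76138·113892
1 = −76138·4888806 + 1403173·265273
1 = 1403173·14931691 − 4285657·4888806
1 = −4285657·34752188 + 9974487·14931691
So 1 = (-4285657)·34752188 + (9974487)·14931691.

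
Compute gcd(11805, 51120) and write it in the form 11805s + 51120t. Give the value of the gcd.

15

Repeated division:
51120 = 4×11805 + 3900
11805 = 3×3900 + 105
3900 = 37×105 + 15
105 = 7×15 + 0
gcd(11805, 51120) = 15.
Express as a combination:
15 = 3900 − 37·105
15 = −37·11805 + 112·3900
15 = 112·51120 − 485·11805
So 15 = (112)·51120 + (-485)·11805.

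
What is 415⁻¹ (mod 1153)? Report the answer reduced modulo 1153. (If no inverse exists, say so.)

gcd(1153, 415) by repeated division:
1153 = 2·415 + 323
415 = 1·323 + 92
323 = 3·92 + 47
92 = 1·47 + 45
47 = 1·45 + 2
45 = 22·2 + 1
2 = 2·1 + 0
The gcd is 1. Working backward:
1 = 45 − 22·2
1 = −22·47 + 23·45
1 = 23·92 − 45·47
1 = −45·323 + 158·92
1 = 158·415 − 203·323
1 = −203·1153 + 564·415
So 415·564 ≡ 1 (mod 1153).

564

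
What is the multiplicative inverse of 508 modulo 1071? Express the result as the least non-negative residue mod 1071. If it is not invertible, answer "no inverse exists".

Apply the Euclidean algorithm to 1071 and 508:
1071 = 2·508 + 55
508 = 9·55 + 13
55 = 4·13 + 3
13 = 4·3 + 1
3 = 3·1 + 0
The gcd is 1. Working backward:
1 = 13 − 4·3
1 = −4·55 + 17·13
1 = 17·508 − 157·55
1 = −157·1071 + 331·508
So 508·331 ≡ 1 (mod 1071).

331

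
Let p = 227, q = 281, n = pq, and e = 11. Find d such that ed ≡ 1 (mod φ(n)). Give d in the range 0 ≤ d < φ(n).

φ(n) = (p−1)(q−1) = 226·280 = 63280.
Need d with 11·d ≡ 1 (mod 63280). Apply the extended Euclidean algorithm:
63280 = 5752·11 + 8
11 = 1·8 + 3
8 = 2·3 + 2
3 = 1·2 + 1
2 = 2·1 + 0
Back-substitute:
1 = 3 − 2
1 = −8 + 3·3
1 = 3·11 − 4·8
1 = −4·63280 + 23011·11
So 11·23011 ≡ 1 (mod 63280), hence d = 23011.

23011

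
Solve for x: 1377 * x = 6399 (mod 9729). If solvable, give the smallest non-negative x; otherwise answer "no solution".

259

First find gcd(1377, 9729):
9729 = 7×1377 + 90
1377 = 15×90 + 27
90 = 3×27 + 9
27 = 3×9 + 0
gcd = 9 and 9 | 6399, so solutions exist. Divide through by 9: 153x ≡ 711 (mod 1081).
Now find 153⁻¹ mod 1081:
1081 = 7·153 + 10
153 = 15·10 + 3
10 = 3·3 + 1
3 = 3·1 + 0
Back-substitute:
1 = 10 − 3·3
1 = −3·153 + 46·10
1 = 46·1081 − 325·153
So 153·(-325) ≡ 1 (mod 1081), i.e. 153⁻¹ ≡ 756.
Then x ≡ 756·711 ≡ 259 (mod 1081); the smallest non-negative solution is x = 259.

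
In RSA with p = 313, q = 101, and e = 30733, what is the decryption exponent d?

φ(n) = (p−1)(q−1) = 312·100 = 31200.
Need d with 30733·d ≡ 1 (mod 31200). Apply the extended Euclidean algorithm:
31200 = 1·30733 + 467
30733 = 65·467 + 378
467 = 1·378 + 89
378 = 4·89 + 22
89 = 4·22 + 1
22 = 22·1 + 0
Back-substitute:
1 = 89 − 4·22
1 = −4·378 + 17·89
1 = 17·467 − 21·378
1 = −21·30733 + 1382·467
1 = 1382·31200 − 1403·30733
So 30733·(-1403) ≡ 1 (mod 31200), hence d ≡ -1403 ≡ 29797 (mod 31200).

29797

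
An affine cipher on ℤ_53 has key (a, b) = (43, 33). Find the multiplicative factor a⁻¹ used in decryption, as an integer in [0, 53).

gcd(53, 43) by repeated division:
53 = 1·43 + 10
43 = 4·10 + 3
10 = 3·3 + 1
3 = 3·1 + 0
Since gcd(43, 53) = 1, back-substitute to write 1 as a combination:
1 = 10 − 3·3
1 = −3·43 + 13·10
1 = 13·53 − 16·43
So 43·(-16) ≡ 1 (mod 53), and -16 ≡ 37 (mod 53).

37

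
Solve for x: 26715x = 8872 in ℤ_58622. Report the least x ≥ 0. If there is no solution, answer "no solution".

First find gcd(26715, 58622):
58622 = 2·26715 + 5192
26715 = 5·5192 + 755
5192 = 6·755 + 662
755 = 1·662 + 93
662 = 7·93 + 11
93 = 8·11 + 5
11 = 2·5 + 1
5 = 5·1 + 0
gcd = 1, so a unique solution mod 58622 exists.
Back-substitute for the Bézout coefficients:
1 = 11 − 2·5
1 = −2·93 + 17·11
1 = 17·662 − 121·93
1 = −121·755 + 138·662
1 = 138·5192 − 949·755
1 = −949·26715 + 4883·5192
1 = 4883·58622 − 10715·26715
So 26715·(-10715) ≡ 1 (mod 58622), giving 26715⁻¹ ≡ 47907.
x ≡ 26715⁻¹·8872 ≡ 47907·8872 ≡ 21404 (mod 58622).

21404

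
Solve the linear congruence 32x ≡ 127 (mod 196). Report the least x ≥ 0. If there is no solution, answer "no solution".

no solution

gcd(32, 196):
196 = 6*32 + 4
32 = 8*4 + 0
gcd = 4, but 4 ∤ 127, so the congruence has no solution.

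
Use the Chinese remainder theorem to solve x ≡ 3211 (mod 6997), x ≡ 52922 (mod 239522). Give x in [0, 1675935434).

Write x = 3211 + 6997·k. Then 6997·k ≡ 52922 − 3211 ≡ 49711 (mod 239522).
Need 6997⁻¹ mod 239522. Extended Euclid on (239522, 6997):
239522 = 34*6997 + 1624
6997 = 4*1624 + 501
1624 = 3*501 + 121
501 = 4*121 + 17
121 = 7*17 + 2
17 = 8*2 + 1
2 = 2*1 + 0
Back-substitute:
1 = 17 − 8·2
1 = −8·121 + 57·17
1 = 57·501 − 236·121
1 = −236·1624 + 765·501
1 = 765·6997 − 3296·1624
1 = −3296·239522 + 112829·6997
6997⁻¹ ≡ 112829 (mod 239522), so k ≡ 112829·49711 ≡ 195267 (mod 239522).
x = 3211 + 6997·195267 = 1366286410.

1366286410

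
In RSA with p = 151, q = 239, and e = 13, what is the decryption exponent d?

φ(n) = (p−1)(q−1) = 150·238 = 35700.
Need d with 13·d ≡ 1 (mod 35700). Apply the extended Euclidean algorithm:
35700 = 2746·13 + 2
13 = 6·2 + 1
2 = 2·1 + 0
Back-substitute:
1 = 13 − 6·2
1 = −6·35700 + 16477·13
So 13·16477 ≡ 1 (mod 35700), hence d = 16477.

16477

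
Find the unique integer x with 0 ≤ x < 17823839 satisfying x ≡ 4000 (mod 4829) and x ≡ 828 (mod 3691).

Write x = 4000 + 4829·k. Then 4829·k ≡ 828 − 4000 ≡ 519 (mod 3691).
Need 4829⁻¹ mod 3691. Extended Euclid on (3691, 1138):
3691 = 3×1138 + 277
1138 = 4×277 + 30
277 = 9×30 + 7
30 = 4×7 + 2
7 = 3×2 + 1
2 = 2×1 + 0
Back-substitute:
1 = 7 − 3·2
1 = −3·30 + 13·7
1 = 13·277 − 120·30
1 = −120·1138 + 493·277
1 = 493·3691 − 1599·1138
4829⁻¹ ≡ 2092 (mod 3691), so k ≡ 2092·519 ≡ 594 (mod 3691).
x = 4000 + 4829·594 = 2872426.

2872426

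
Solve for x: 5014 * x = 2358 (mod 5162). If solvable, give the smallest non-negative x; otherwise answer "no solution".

First find gcd(5014, 5162):
5162 = 1*5014 + 148
5014 = 33*148 + 130
148 = 1*130 + 18
130 = 7*18 + 4
18 = 4*4 + 2
4 = 2*2 + 0
gcd = 2 and 2 | 2358, so solutions exist. Divide through by 2: 2507x ≡ 1179 (mod 2581).
Now find 2507⁻¹ mod 2581:
2581 = 1*2507 + 74
2507 = 33*74 + 65
74 = 1*65 + 9
65 = 7*9 + 2
9 = 4*2 + 1
2 = 2*1 + 0
Back-substitute:
1 = 9 − 4·2
1 = −4·65 + 29·9
1 = 29·74 − 33·65
1 = −33·2507 + 1118·74
1 = 1118·2581 − 1151·2507
So 2507·(-1151) ≡ 1 (mod 2581), i.e. 2507⁻¹ ≡ 1430.
Then x ≡ 1430·1179 ≡ 577 (mod 2581); the smallest non-negative solution is x = 577.

577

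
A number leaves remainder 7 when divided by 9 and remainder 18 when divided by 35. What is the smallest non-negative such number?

Write x = 7 + 9·k. Then 9·k ≡ 18 − 7 ≡ 11 (mod 35).
Need 9⁻¹ mod 35. Extended Euclid on (35, 9):
35 = 3·9 + 8
9 = 1·8 + 1
8 = 8·1 + 0
Back-substitute:
1 = 9 − 8
1 = −35 + 4·9
9⁻¹ ≡ 4 (mod 35), so k ≡ 4·11 ≡ 9 (mod 35).
x = 7 + 9·9 = 88.

88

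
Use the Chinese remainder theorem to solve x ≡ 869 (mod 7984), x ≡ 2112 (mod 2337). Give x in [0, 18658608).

Write x = 869 + 7984·k. Then 7984·k ≡ 2112 − 869 ≡ 1243 (mod 2337).
Need 7984⁻¹ mod 2337. Extended Euclid on (2337, 973):
2337 = 2·973 + 391
973 = 2·391 + 191
391 = 2·191 + 9
191 = 21·9 + 2
9 = 4·2 + 1
2 = 2·1 + 0
Back-substitute:
1 = 9 − 4·2
1 = −4·191 + 85·9
1 = 85·391 − 174·191
1 = −174·973 + 433·391
1 = 433·2337 − 1040·973
7984⁻¹ ≡ 1297 (mod 2337), so k ≡ 1297·1243 ≡ 1978 (mod 2337).
x = 869 + 7984·1978 = 15793221.

15793221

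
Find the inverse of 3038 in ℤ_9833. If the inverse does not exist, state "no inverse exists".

Run Euclid on (9833, 3038):
9833 = 3×3038 + 719
3038 = 4×719 + 162
719 = 4×162 + 71
162 = 2×71 + 20
71 = 3×20 + 11
20 = 1×11 + 9
11 = 1×9 + 2
9 = 4×2 + 1
2 = 2×1 + 0
The gcd is 1. Working backward:
1 = 9 − 4·2
1 = −4·11 + 5·9
1 = 5·20 − 9·11
1 = −9·71 + 32·20
1 = 32·162 − 73·71
1 = −73·719 + 324·162
1 = 324·3038 − 1369·719
1 = −1369·9833 + 4431·3038
So 3038·4431 ≡ 1 (mod 9833).

4431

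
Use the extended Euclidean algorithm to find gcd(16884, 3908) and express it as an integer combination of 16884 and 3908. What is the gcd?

Apply Euclid's algorithm to 16884 and 3908:
16884 = 4×3908 + 1252
3908 = 3×1252 + 152
1252 = 8×152 + 36
152 = 4×36 + 8
36 = 4×8 + 4
8 = 2×4 + 0
gcd(16884, 3908) = 4.
Back-substituting:
4 = 36 − 4·8
4 = −4·152 + 17·36
4 = 17·1252 − 140·152
4 = −140·3908 + 437·1252
4 = 437·16884 − 1888·3908
So 4 = (437)·16884 + (-1888)·3908.

4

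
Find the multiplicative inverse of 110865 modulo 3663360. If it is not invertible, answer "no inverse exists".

Euclidean algorithm on 3663360, 110865:
3663360 = 33*110865 + 4815
110865 = 23*4815 + 120
4815 = 40*120 + 15
120 = 8*15 + 0
gcd(110865, 3663360) = 15 ≠ 1, so 110865 has no multiplicative inverse modulo 3663360.

no inverse exists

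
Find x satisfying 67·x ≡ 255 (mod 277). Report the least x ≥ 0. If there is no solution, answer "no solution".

First find gcd(67, 277):
277 = 4*67 + 9
67 = 7*9 + 4
9 = 2*4 + 1
4 = 4*1 + 0
gcd = 1, so a unique solution mod 277 exists.
Back-substitute for the Bézout coefficients:
1 = 9 − 2·4
1 = −2·67 + 15·9
1 = 15·277 − 62·67
So 67·(-62) ≡ 1 (mod 277), giving 67⁻¹ ≡ 215.
x ≡ 67⁻¹·255 ≡ 215·255 ≡ 256 (mod 277).

256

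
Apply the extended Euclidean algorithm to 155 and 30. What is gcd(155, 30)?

Repeated division:
155 = 5*30 + 5
30 = 6*5 + 0
gcd(155, 30) = 5.
Working backward:
5 = 155 − 5·30
So 5 = (1)·155 + (-5)·30.

5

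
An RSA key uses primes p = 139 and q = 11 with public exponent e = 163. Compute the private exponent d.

127

φ(n) = (p−1)(q−1) = 138·10 = 1380.
Need d with 163·d ≡ 1 (mod 1380). Apply the extended Euclidean algorithm:
1380 = 8×163 + 76
163 = 2×76 + 11
76 = 6×11 + 10
11 = 1×10 + 1
10 = 10×1 + 0
Back-substitute:
1 = 11 − 10
1 = −76 + 7·11
1 = 7·163 − 15·76
1 = −15·1380 + 127·163
So 163·127 ≡ 1 (mod 1380), hence d = 127.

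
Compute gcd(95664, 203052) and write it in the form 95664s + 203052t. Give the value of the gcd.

12

Apply Euclid's algorithm to 203052 and 95664:
203052 = 2·95664 + 11724
95664 = 8·11724 + 1872
11724 = 6·1872 + 492
1872 = 3·492 + 396
492 = 1·396 + 96
396 = 4·96 + 12
96 = 8·12 + 0
gcd(95664, 203052) = 12.
Working backward:
12 = 396 − 4·96
12 = −4·492 + 5·396
12 = 5·1872 − 19·492
12 = −19·11724 + 119·1872
12 = 119·95664 − 971·11724
12 = −971·203052 + 2061·95664
So 12 = (-971)·203052 + (2061)·95664.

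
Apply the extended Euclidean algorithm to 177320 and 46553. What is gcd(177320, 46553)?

Apply Euclid's algorithm to 177320 and 46553:
177320 = 3·46553 + 37661
46553 = 1·37661 + 8892
37661 = 4·8892 + 2093
8892 = 4·2093 + 520
2093 = 4·520 + 13
520 = 40·13 + 0
gcd(177320, 46553) = 13.
Express as a combination:
13 = 2093 − 4·520
13 = −4·8892 + 17·2093
13 = 17·37661 − 72·8892
13 = −72·46553 + 89·37661
13 = 89·177320 − 339·46553
So 13 = (89)·177320 + (-339)·46553.

13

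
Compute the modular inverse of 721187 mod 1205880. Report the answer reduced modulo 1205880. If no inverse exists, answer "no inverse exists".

937403

Extended Euclidean algorithm:
1205880 = 1*721187 + 484693
721187 = 1*484693 + 236494
484693 = 2*236494 + 11705
236494 = 20*11705 + 2394
11705 = 4*2394 + 2129
2394 = 1*2129 + 265
2129 = 8*265 + 9
265 = 29*9 + 4
9 = 2*4 + 1
4 = 4*1 + 0
The gcd is 1. Working backward:
1 = 9 − 2·4
1 = −2·265 + 59·9
1 = 59·2129 − 474·265
1 = −474·2394 + 533·2129
1 = 533·11705 − 2606·2394
1 = −2606·236494 + 52653·11705
1 = 52653·484693 − 107912·236494
1 = −107912·721187 + 160565·484693
1 = 160565·1205880 − 268477·721187
So 721187·(-268477) ≡ 1 (mod 1205880), and -268477 ≡ 937403 (mod 1205880).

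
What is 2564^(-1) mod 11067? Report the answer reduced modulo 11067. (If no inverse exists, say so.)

9293

Apply the Euclidean algorithm to 11067 and 2564:
11067 = 4×2564 + 811
2564 = 3×811 + 131
811 = 6×131 + 25
131 = 5×25 + 6
25 = 4×6 + 1
6 = 6×1 + 0
gcd = 1, so the inverse exists. Back-substitute:
1 = 25 − 4·6
1 = −4·131 + 21·25
1 = 21·811 − 130·131
1 = −130·2564 + 411·811
1 = 411·11067 − 1774·2564
Thus 2564·(-1774) ≡ 1 (mod 11067); reducing, -1774 mod 11067 = 9293.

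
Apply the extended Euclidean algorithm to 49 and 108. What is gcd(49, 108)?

1

Euclidean algorithm:
108 = 2*49 + 10
49 = 4*10 + 9
10 = 1*9 + 1
9 = 9*1 + 0
gcd(49, 108) = 1.
Express as a combination:
1 = 10 − 9
1 = −49 + 5·10
1 = 5·108 − 11·49
So 1 = (5)·108 + (-11)·49.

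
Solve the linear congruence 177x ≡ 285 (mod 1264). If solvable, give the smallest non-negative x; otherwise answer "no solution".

First find gcd(177, 1264):
1264 = 7*177 + 25
177 = 7*25 + 2
25 = 12*2 + 1
2 = 2*1 + 0
gcd = 1, so a unique solution mod 1264 exists.
Back-substitute for the Bézout coefficients:
1 = 25 − 12·2
1 = −12·177 + 85·25
1 = 85·1264 − 607·177
So 177·(-607) ≡ 1 (mod 1264), giving 177⁻¹ ≡ 657.
x ≡ 177⁻¹·285 ≡ 657·285 ≡ 173 (mod 1264).

173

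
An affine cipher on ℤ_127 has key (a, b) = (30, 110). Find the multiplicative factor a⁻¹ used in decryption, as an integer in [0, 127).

72

Run Euclid on (127, 30):
127 = 4·30 + 7
30 = 4·7 + 2
7 = 3·2 + 1
2 = 2·1 + 0
gcd = 1, so the inverse exists. Back-substitute:
1 = 7 − 3·2
1 = −3·30 + 13·7
1 = 13·127 − 55·30
So 30·(-55) ≡ 1 (mod 127), and -55 ≡ 72 (mod 127).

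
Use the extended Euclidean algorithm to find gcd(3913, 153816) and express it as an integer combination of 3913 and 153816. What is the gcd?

Repeated division:
153816 = 39·3913 + 1209
3913 = 3·1209 + 286
1209 = 4·286 + 65
286 = 4·65 + 26
65 = 2·26 + 13
26 = 2·13 + 0
gcd(3913, 153816) = 13.
Working backward:
13 = 65 − 2·26
13 = −2·286 + 9·65
13 = 9·1209 − 38·286
13 = −38·3913 + 123·1209
13 = 123·153816 − 4835·3913
So 13 = (123)·153816 + (-4835)·3913.

13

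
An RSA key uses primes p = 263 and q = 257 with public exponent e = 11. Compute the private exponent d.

12195

φ(n) = (p−1)(q−1) = 262·256 = 67072.
Need d with 11·d ≡ 1 (mod 67072). Apply the extended Euclidean algorithm:
67072 = 6097×11 + 5
11 = 2×5 + 1
5 = 5×1 + 0
Back-substitute:
1 = 11 − 2·5
1 = −2·67072 + 12195·11
So 11·12195 ≡ 1 (mod 67072), hence d = 12195.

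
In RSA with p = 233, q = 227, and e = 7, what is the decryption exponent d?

22471

φ(n) = (p−1)(q−1) = 232·226 = 52432.
Need d with 7·d ≡ 1 (mod 52432). Apply the extended Euclidean algorithm:
52432 = 7490×7 + 2
7 = 3×2 + 1
2 = 2×1 + 0
Back-substitute:
1 = 7 − 3·2
1 = −3·52432 + 22471·7
So 7·22471 ≡ 1 (mod 52432), hence d = 22471.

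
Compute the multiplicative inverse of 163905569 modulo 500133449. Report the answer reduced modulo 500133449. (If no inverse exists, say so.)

gcd(500133449, 163905569) by repeated division:
500133449 = 3×163905569 + 8416742
163905569 = 19×8416742 + 3987471
8416742 = 2×3987471 + 441800
3987471 = 9×441800 + 11271
441800 = 39×11271 + 2231
11271 = 5×2231 + 116
2231 = 19×116 + 27
116 = 4×27 + 8
27 = 3×8 + 3
8 = 2×3 + 2
3 = 1×2 + 1
2 = 2×1 + 0
The gcd is 1. Working backward:
1 = 3 − 2
1 = −8 + 3·3
1 = 3·27 − 10·8
1 = −10·116 + 43·27
1 = 43·2231 − 827·116
1 = −827·11271 + 4178·2231
1 = 4178·441800 − 163769·11271
1 = −163769·3987471 + 1478099·441800
1 = 1478099·8416742 − 3119967·3987471
1 = −3119967·163905569 + 60757472·8416742
1 = 60757472·500133449 − 185392383·163905569
Hence 163905569⁻¹ ≡ -185392383 ≡ 314741066 (mod 500133449).

314741066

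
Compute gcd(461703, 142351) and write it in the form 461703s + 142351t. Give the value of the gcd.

Apply Euclid's algorithm to 461703 and 142351:
461703 = 3*142351 + 34650
142351 = 4*34650 + 3751
34650 = 9*3751 + 891
3751 = 4*891 + 187
891 = 4*187 + 143
187 = 1*143 + 44
143 = 3*44 + 11
44 = 4*11 + 0
gcd(461703, 142351) = 11.
Express as a combination:
11 = 143 − 3·44
11 = −3·187 + 4·143
11 = 4·891 − 19·187
11 = −19·3751 + 80·891
11 = 80·34650 − 739·3751
11 = −739·142351 + 3036·34650
11 = 3036·461703 − 9847·142351
So 11 = (3036)·461703 + (-9847)·142351.

11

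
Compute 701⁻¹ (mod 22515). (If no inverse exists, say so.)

Apply the Euclidean algorithm to 22515 and 701:
22515 = 32×701 + 83
701 = 8×83 + 37
83 = 2×37 + 9
37 = 4×9 + 1
9 = 9×1 + 0
Since gcd(701, 22515) = 1, back-substitute to write 1 as a combination:
1 = 37 − 4·9
1 = −4·83 + 9·37
1 = 9·701 − 76·83
1 = −76·22515 + 2441·701
So 701·2441 ≡ 1 (mod 22515).

2441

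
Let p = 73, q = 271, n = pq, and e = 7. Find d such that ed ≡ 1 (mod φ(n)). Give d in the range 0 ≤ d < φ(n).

16663

φ(n) = (p−1)(q−1) = 72·270 = 19440.
Need d with 7·d ≡ 1 (mod 19440). Apply the extended Euclidean algorithm:
19440 = 2777*7 + 1
7 = 7*1 + 0
Back-substitute:
1 = 19440 − 2777·7
So 7·(-2777) ≡ 1 (mod 19440), hence d ≡ -2777 ≡ 16663 (mod 19440).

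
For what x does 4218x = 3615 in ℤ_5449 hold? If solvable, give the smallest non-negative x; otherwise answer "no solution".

First find gcd(4218, 5449):
5449 = 1*4218 + 1231
4218 = 3*1231 + 525
1231 = 2*525 + 181
525 = 2*181 + 163
181 = 1*163 + 18
163 = 9*18 + 1
18 = 18*1 + 0
gcd = 1, so a unique solution mod 5449 exists.
Back-substitute for the Bézout coefficients:
1 = 163 − 9·18
1 = −9·181 + 10·163
1 = 10·525 − 29·181
1 = −29·1231 + 68·525
1 = 68·4218 − 233·1231
1 = −233·5449 + 301·4218
So 4218·(301) ≡ 1 (mod 5449), giving 4218⁻¹ ≡ 301.
x ≡ 4218⁻¹·3615 ≡ 301·3615 ≡ 3764 (mod 5449).

3764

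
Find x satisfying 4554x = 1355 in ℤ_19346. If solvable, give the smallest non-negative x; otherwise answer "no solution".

gcd(4554, 19346):
19346 = 4·4554 + 1130
4554 = 4·1130 + 34
1130 = 33·34 + 8
34 = 4·8 + 2
8 = 4·2 + 0
gcd = 2, but 2 ∤ 1355, so the congruence has no solution.

no solution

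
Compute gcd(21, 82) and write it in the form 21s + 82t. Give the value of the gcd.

1

Apply Euclid's algorithm to 82 and 21:
82 = 3*21 + 19
21 = 1*19 + 2
19 = 9*2 + 1
2 = 2*1 + 0
gcd(21, 82) = 1.
Working backward:
1 = 19 − 9·2
1 = −9·21 + 10·19
1 = 10·82 − 39·21
So 1 = (10)·82 + (-39)·21.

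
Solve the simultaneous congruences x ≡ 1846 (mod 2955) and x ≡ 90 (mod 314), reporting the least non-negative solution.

Write x = 1846 + 2955·k. Then 2955·k ≡ 90 − 1846 ≡ 128 (mod 314).
Need 2955⁻¹ mod 314. Extended Euclid on (314, 129):
314 = 2·129 + 56
129 = 2·56 + 17
56 = 3·17 + 5
17 = 3·5 + 2
5 = 2·2 + 1
2 = 2·1 + 0
Back-substitute:
1 = 5 − 2·2
1 = −2·17 + 7·5
1 = 7·56 − 23·17
1 = −23·129 + 53·56
1 = 53·314 − 129·129
2955⁻¹ ≡ 185 (mod 314), so k ≡ 185·128 ≡ 130 (mod 314).
x = 1846 + 2955·130 = 385996.

385996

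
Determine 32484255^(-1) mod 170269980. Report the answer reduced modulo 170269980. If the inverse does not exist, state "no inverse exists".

no inverse exists

Euclidean algorithm on 170269980, 32484255:
170269980 = 5×32484255 + 7848705
32484255 = 4×7848705 + 1089435
7848705 = 7×1089435 + 222660
1089435 = 4×222660 + 198795
222660 = 1×198795 + 23865
198795 = 8×23865 + 7875
23865 = 3×7875 + 240
7875 = 32×240 + 195
240 = 1×195 + 45
195 = 4×45 + 15
45 = 3×15 + 0
The gcd is 15, not 1, hence no inverse exists.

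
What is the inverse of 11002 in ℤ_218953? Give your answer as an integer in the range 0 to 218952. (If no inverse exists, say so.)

190753

Apply the Euclidean algorithm to 218953 and 11002:
218953 = 19*11002 + 9915
11002 = 1*9915 + 1087
9915 = 9*1087 + 132
1087 = 8*132 + 31
132 = 4*31 + 8
31 = 3*8 + 7
8 = 1*7 + 1
7 = 7*1 + 0
gcd = 1, so the inverse exists. Back-substitute:
1 = 8 − 7
1 = −31 + 4·8
1 = 4·132 − 17·31
1 = −17·1087 + 140·132
1 = 140·9915 − 1277·1087
1 = −1277·11002 + 1417·9915
1 = 1417·218953 − 28200·11002
Hence 11002⁻¹ ≡ -28200 ≡ 190753 (mod 218953).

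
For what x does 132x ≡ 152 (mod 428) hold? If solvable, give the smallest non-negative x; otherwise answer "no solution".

First find gcd(132, 428):
428 = 3×132 + 32
132 = 4×32 + 4
32 = 8×4 + 0
gcd = 4 and 4 | 152, so solutions exist. Divide through by 4: 33x ≡ 38 (mod 107).
Now find 33⁻¹ mod 107:
107 = 3×33 + 8
33 = 4×8 + 1
8 = 8×1 + 0
Back-substitute:
1 = 33 − 4·8
1 = −4·107 + 13·33
So 33⁻¹ ≡ 13 (mod 107).
Then x ≡ 13·38 ≡ 66 (mod 107); the smallest non-negative solution is x = 66.

66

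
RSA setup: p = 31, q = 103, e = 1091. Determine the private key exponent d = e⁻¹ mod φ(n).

φ(n) = (p−1)(q−1) = 30·102 = 3060.
Need d with 1091·d ≡ 1 (mod 3060). Apply the extended Euclidean algorithm:
3060 = 2·1091 + 878
1091 = 1·878 + 213
878 = 4·213 + 26
213 = 8·26 + 5
26 = 5·5 + 1
5 = 5·1 + 0
Back-substitute:
1 = 26 − 5·5
1 = −5·213 + 41·26
1 = 41·878 − 169·213
1 = −169·1091 + 210·878
1 = 210·3060 − 589·1091
So 1091·(-589) ≡ 1 (mod 3060), hence d ≡ -589 ≡ 2471 (mod 3060).

2471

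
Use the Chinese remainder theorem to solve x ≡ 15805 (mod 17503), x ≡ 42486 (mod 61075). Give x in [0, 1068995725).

821379086

Write x = 15805 + 17503·k. Then 17503·k ≡ 42486 − 15805 ≡ 26681 (mod 61075).
Need 17503⁻¹ mod 61075. Extended Euclid on (61075, 17503):
61075 = 3·17503 + 8566
17503 = 2·8566 + 371
8566 = 23·371 + 33
371 = 11·33 + 8
33 = 4·8 + 1
8 = 8·1 + 0
Back-substitute:
1 = 33 − 4·8
1 = −4·371 + 45·33
1 = 45·8566 − 1039·371
1 = −1039·17503 + 2123·8566
1 = 2123·61075 − 7408·17503
17503⁻¹ ≡ 53667 (mod 61075), so k ≡ 53667·26681 ≡ 46927 (mod 61075).
x = 15805 + 17503·46927 = 821379086.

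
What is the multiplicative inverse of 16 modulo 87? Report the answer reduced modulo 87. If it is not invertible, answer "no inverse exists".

Extended Euclidean algorithm:
87 = 5*16 + 7
16 = 2*7 + 2
7 = 3*2 + 1
2 = 2*1 + 0
Since gcd(16, 87) = 1, back-substitute to write 1 as a combination:
1 = 7 − 3·2
1 = −3·16 + 7·7
1 = 7·87 − 38·16
Thus 16·(-38) ≡ 1 (mod 87); reducing, -38 mod 87 = 49.

49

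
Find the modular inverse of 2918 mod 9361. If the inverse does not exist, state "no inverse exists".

1280

gcd(9361, 2918) by repeated division:
9361 = 3×2918 + 607
2918 = 4×607 + 490
607 = 1×490 + 117
490 = 4×117 + 22
117 = 5×22 + 7
22 = 3×7 + 1
7 = 7×1 + 0
The gcd is 1. Working backward:
1 = 22 − 3·7
1 = −3·117 + 16·22
1 = 16·490 − 67·117
1 = −67·607 + 83·490
1 = 83·2918 − 399·607
1 = −399·9361 + 1280·2918
So 2918·1280 ≡ 1 (mod 9361).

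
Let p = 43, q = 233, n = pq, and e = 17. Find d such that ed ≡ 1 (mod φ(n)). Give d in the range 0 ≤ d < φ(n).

6305

φ(n) = (p−1)(q−1) = 42·232 = 9744.
Need d with 17·d ≡ 1 (mod 9744). Apply the extended Euclidean algorithm:
9744 = 573*17 + 3
17 = 5*3 + 2
3 = 1*2 + 1
2 = 2*1 + 0
Back-substitute:
1 = 3 − 2
1 = −17 + 6·3
1 = 6·9744 − 3439·17
So 17·(-3439) ≡ 1 (mod 9744), hence d ≡ -3439 ≡ 6305 (mod 9744).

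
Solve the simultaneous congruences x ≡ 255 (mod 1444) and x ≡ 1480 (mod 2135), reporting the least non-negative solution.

2224015

Write x = 255 + 1444·k. Then 1444·k ≡ 1480 − 255 ≡ 1225 (mod 2135).
Need 1444⁻¹ mod 2135. Extended Euclid on (2135, 1444):
2135 = 1×1444 + 691
1444 = 2×691 + 62
691 = 11×62 + 9
62 = 6×9 + 8
9 = 1×8 + 1
8 = 8×1 + 0
Back-substitute:
1 = 9 − 8
1 = −62 + 7·9
1 = 7·691 − 78·62
1 = −78·1444 + 163·691
1 = 163·2135 − 241·1444
1444⁻¹ ≡ 1894 (mod 2135), so k ≡ 1894·1225 ≡ 1540 (mod 2135).
x = 255 + 1444·1540 = 2224015.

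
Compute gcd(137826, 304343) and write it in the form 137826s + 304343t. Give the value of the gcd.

Euclidean algorithm:
304343 = 2×137826 + 28691
137826 = 4×28691 + 23062
28691 = 1×23062 + 5629
23062 = 4×5629 + 546
5629 = 10×546 + 169
546 = 3×169 + 39
169 = 4×39 + 13
39 = 3×13 + 0
gcd(137826, 304343) = 13.
Working backward:
13 = 169 − 4·39
13 = −4·546 + 13·169
13 = 13·5629 − 134·546
13 = −134·23062 + 549·5629
13 = 549·28691 − 683·23062
13 = −683·137826 + 3281·28691
13 = 3281·304343 − 7245·137826
So 13 = (3281)·304343 + (-7245)·137826.

13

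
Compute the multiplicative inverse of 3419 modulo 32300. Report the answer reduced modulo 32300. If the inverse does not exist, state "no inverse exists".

Apply the Euclidean algorithm to 32300 and 3419:
32300 = 9*3419 + 1529
3419 = 2*1529 + 361
1529 = 4*361 + 85
361 = 4*85 + 21
85 = 4*21 + 1
21 = 21*1 + 0
gcd = 1, so the inverse exists. Back-substitute:
1 = 85 − 4·21
1 = −4·361 + 17·85
1 = 17·1529 − 72·361
1 = −72·3419 + 161·1529
1 = 161·32300 − 1521·3419
Hence 3419⁻¹ ≡ -1521 ≡ 30779 (mod 32300).

30779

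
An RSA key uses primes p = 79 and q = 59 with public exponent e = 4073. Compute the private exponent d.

φ(n) = (p−1)(q−1) = 78·58 = 4524.
Need d with 4073·d ≡ 1 (mod 4524). Apply the extended Euclidean algorithm:
4524 = 1*4073 + 451
4073 = 9*451 + 14
451 = 32*14 + 3
14 = 4*3 + 2
3 = 1*2 + 1
2 = 2*1 + 0
Back-substitute:
1 = 3 − 2
1 = −14 + 5·3
1 = 5·451 − 161·14
1 = −161·4073 + 1454·451
1 = 1454·4524 − 1615·4073
So 4073·(-1615) ≡ 1 (mod 4524), hence d ≡ -1615 ≡ 2909 (mod 4524).

2909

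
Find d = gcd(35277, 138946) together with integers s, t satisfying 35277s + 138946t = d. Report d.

Apply Euclid's algorithm to 138946 and 35277:
138946 = 3·35277 + 33115
35277 = 1·33115 + 2162
33115 = 15·2162 + 685
2162 = 3·685 + 107
685 = 6·107 + 43
107 = 2·43 + 21
43 = 2·21 + 1
21 = 21·1 + 0
gcd(35277, 138946) = 1.
Working backward:
1 = 43 − 2·21
1 = −2·107 + 5·43
1 = 5·685 − 32·107
1 = −32·2162 + 101·685
1 = 101·33115 − 1547·2162
1 = −1547·35277 + 1648·33115
1 = 1648·138946 − 6491·35277
So 1 = (1648)·138946 + (-6491)·35277.

1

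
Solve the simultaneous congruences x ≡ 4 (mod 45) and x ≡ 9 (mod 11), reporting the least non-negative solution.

229

Write x = 4 + 45·k. Then 45·k ≡ 9 − 4 ≡ 5 (mod 11).
Need 45⁻¹ mod 11. Extended Euclid on (11, 1):
11 = 11*1 + 0
45⁻¹ ≡ 1 (mod 11), so k ≡ 1·5 ≡ 5 (mod 11).
x = 4 + 45·5 = 229.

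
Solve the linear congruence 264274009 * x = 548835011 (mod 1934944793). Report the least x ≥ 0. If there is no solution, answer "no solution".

First find gcd(264274009, 1934944793):
1934944793 = 7×264274009 + 85026730
264274009 = 3×85026730 + 9193819
85026730 = 9×9193819 + 2282359
9193819 = 4×2282359 + 64383
2282359 = 35×64383 + 28954
64383 = 2×28954 + 6475
28954 = 4×6475 + 3054
6475 = 2×3054 + 367
3054 = 8×367 + 118
367 = 3×118 + 13
118 = 9×13 + 1
13 = 13×1 + 0
gcd = 1, so a unique solution mod 1934944793 exists.
Back-substitute for the Bézout coefficients:
1 = 118 − 9·13
1 = −9·367 + 28·118
1 = 28·3054 − 233·367
1 = −233·6475 + 494·3054
1 = 494·28954 − 2209·6475
1 = −2209·64383 + 4912·28954
1 = 4912·2282359 − 174129·64383
1 = −174129·9193819 + 701428·2282359
1 = 701428·85026730 − 6486981·9193819
1 = −6486981·264274009 + 20162371·85026730
1 = 20162371·1934944793 − 147623578·264274009
So 264274009·(-147623578) ≡ 1 (mod 1934944793), giving 264274009⁻¹ ≡ 1787321215.
x ≡ 264274009⁻¹·548835011 ≡ 1787321215·548835011 ≡ 1334016693 (mod 1934944793).

1334016693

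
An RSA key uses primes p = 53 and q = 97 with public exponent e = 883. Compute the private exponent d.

φ(n) = (p−1)(q−1) = 52·96 = 4992.
Need d with 883·d ≡ 1 (mod 4992). Apply the extended Euclidean algorithm:
4992 = 5·883 + 577
883 = 1·577 + 306
577 = 1·306 + 271
306 = 1·271 + 35
271 = 7·35 + 26
35 = 1·26 + 9
26 = 2·9 + 8
9 = 1·8 + 1
8 = 8·1 + 0
Back-substitute:
1 = 9 − 8
1 = −26 + 3·9
1 = 3·35 − 4·26
1 = −4·271 + 31·35
1 = 31·306 − 35·271
1 = −35·577 + 66·306
1 = 66·883 − 101·577
1 = −101·4992 + 571·883
So 883·571 ≡ 1 (mod 4992), hence d = 571.

571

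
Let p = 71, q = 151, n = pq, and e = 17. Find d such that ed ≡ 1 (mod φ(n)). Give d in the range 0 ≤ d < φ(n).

φ(n) = (p−1)(q−1) = 70·150 = 10500.
Need d with 17·d ≡ 1 (mod 10500). Apply the extended Euclidean algorithm:
10500 = 617×17 + 11
17 = 1×11 + 6
11 = 1×6 + 5
6 = 1×5 + 1
5 = 5×1 + 0
Back-substitute:
1 = 6 − 5
1 = −11 + 2·6
1 = 2·17 − 3·11
1 = −3·10500 + 1853·17
So 17·1853 ≡ 1 (mod 10500), hence d = 1853.

1853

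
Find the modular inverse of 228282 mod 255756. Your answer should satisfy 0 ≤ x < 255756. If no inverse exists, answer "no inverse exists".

Compute gcd(228282, 255756):
255756 = 1×228282 + 27474
228282 = 8×27474 + 8490
27474 = 3×8490 + 2004
8490 = 4×2004 + 474
2004 = 4×474 + 108
474 = 4×108 + 42
108 = 2×42 + 24
42 = 1×24 + 18
24 = 1×18 + 6
18 = 3×6 + 0
gcd(228282, 255756) = 6 ≠ 1, so 228282 has no multiplicative inverse modulo 255756.

no inverse exists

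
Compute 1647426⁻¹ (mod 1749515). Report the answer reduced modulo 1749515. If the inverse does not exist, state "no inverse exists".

Apply the Euclidean algorithm to 1749515 and 1647426:
1749515 = 1·1647426 + 102089
1647426 = 16·102089 + 14002
102089 = 7·14002 + 4075
14002 = 3·4075 + 1777
4075 = 2·1777 + 521
1777 = 3·521 + 214
521 = 2·214 + 93
214 = 2·93 + 28
93 = 3·28 + 9
28 = 3·9 + 1
9 = 9·1 + 0
Since gcd(1647426, 1749515) = 1, back-substitute to write 1 as a combination:
1 = 28 − 3·9
1 = −3·93 + 10·28
1 = 10·214 − 23·93
1 = −23·521 + 56·214
1 = 56·1777 − 191·521
1 = −191·4075 + 438·1777
1 = 438·14002 − 1505·4075
1 = −1505·102089 + 10973·14002
1 = 10973·1647426 − 177073·102089
1 = −177073·1749515 + 188046·1647426
So 1647426·188046 ≡ 1 (mod 1749515).

188046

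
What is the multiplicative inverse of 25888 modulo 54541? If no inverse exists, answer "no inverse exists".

gcd(54541, 25888) by repeated division:
54541 = 2·25888 + 2765
25888 = 9·2765 + 1003
2765 = 2·1003 + 759
1003 = 1·759 + 244
759 = 3·244 + 27
244 = 9·27 + 1
27 = 27·1 + 0
Since gcd(25888, 54541) = 1, back-substitute to write 1 as a combination:
1 = 244 − 9·27
1 = −9·759 + 28·244
1 = 28·1003 − 37·759
1 = −37·2765 + 102·1003
1 = 102·25888 − 955·2765
1 = −955·54541 + 2012·25888
So 25888·2012 ≡ 1 (mod 54541).

2012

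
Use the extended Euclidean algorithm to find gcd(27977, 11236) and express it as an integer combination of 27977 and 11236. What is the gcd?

Euclidean algorithm:
27977 = 2*11236 + 5505
11236 = 2*5505 + 226
5505 = 24*226 + 81
226 = 2*81 + 64
81 = 1*64 + 17
64 = 3*17 + 13
17 = 1*13 + 4
13 = 3*4 + 1
4 = 4*1 + 0
gcd(27977, 11236) = 1.
Express as a combination:
1 = 13 − 3·4
1 = −3·17 + 4·13
1 = 4·64 − 15·17
1 = −15·81 + 19·64
1 = 19·226 − 53·81
1 = −53·5505 + 1291·226
1 = 1291·11236 − 2635·5505
1 = −2635·27977 + 6561·11236
So 1 = (-2635)·27977 + (6561)·11236.

1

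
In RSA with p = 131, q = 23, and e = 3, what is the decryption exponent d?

φ(n) = (p−1)(q−1) = 130·22 = 2860.
Need d with 3·d ≡ 1 (mod 2860). Apply the extended Euclidean algorithm:
2860 = 953×3 + 1
3 = 3×1 + 0
Back-substitute:
1 = 2860 − 953·3
So 3·(-953) ≡ 1 (mod 2860), hence d ≡ -953 ≡ 1907 (mod 2860).

1907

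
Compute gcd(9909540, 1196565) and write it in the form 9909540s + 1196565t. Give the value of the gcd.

Euclidean algorithm:
9909540 = 8*1196565 + 337020
1196565 = 3*337020 + 185505
337020 = 1*185505 + 151515
185505 = 1*151515 + 33990
151515 = 4*33990 + 15555
33990 = 2*15555 + 2880
15555 = 5*2880 + 1155
2880 = 2*1155 + 570
1155 = 2*570 + 15
570 = 38*15 + 0
gcd(9909540, 1196565) = 15.
Express as a combination:
15 = 1155 − 2·570
15 = −2·2880 + 5·1155
15 = 5·15555 − 27·2880
15 = −27·33990 + 59·15555
15 = 59·151515 − 263·33990
15 = −263·185505 + 322·151515
15 = 322·337020 − 585·185505
15 = −585·1196565 + 2077·337020
15 = 2077·9909540 − 17201·1196565
So 15 = (2077)·9909540 + (-17201)·1196565.

15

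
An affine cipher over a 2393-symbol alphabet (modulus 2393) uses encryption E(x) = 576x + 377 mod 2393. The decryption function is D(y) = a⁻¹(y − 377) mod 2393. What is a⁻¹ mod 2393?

Run Euclid on (2393, 576):
2393 = 4·576 + 89
576 = 6·89 + 42
89 = 2·42 + 5
42 = 8·5 + 2
5 = 2·2 + 1
2 = 2·1 + 0
Since gcd(576, 2393) = 1, back-substitute to write 1 as a combination:
1 = 5 − 2·2
1 = −2·42 + 17·5
1 = 17·89 − 36·42
1 = −36·576 + 233·89
1 = 233·2393 − 968·576
Hence 576⁻¹ ≡ -968 ≡ 1425 (mod 2393).

1425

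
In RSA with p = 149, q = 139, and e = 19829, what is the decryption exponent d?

φ(n) = (p−1)(q−1) = 148·138 = 20424.
Need d with 19829·d ≡ 1 (mod 20424). Apply the extended Euclidean algorithm:
20424 = 1×19829 + 595
19829 = 33×595 + 194
595 = 3×194 + 13
194 = 14×13 + 12
13 = 1×12 + 1
12 = 12×1 + 0
Back-substitute:
1 = 13 − 12
1 = −194 + 15·13
1 = 15·595 − 46·194
1 = −46·19829 + 1533·595
1 = 1533·20424 − 1579·19829
So 19829·(-1579) ≡ 1 (mod 20424), hence d ≡ -1579 ≡ 18845 (mod 20424).

18845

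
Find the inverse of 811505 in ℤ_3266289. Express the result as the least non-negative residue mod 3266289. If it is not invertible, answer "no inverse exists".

2481503

Run Euclid on (3266289, 811505):
3266289 = 4·811505 + 20269
811505 = 40·20269 + 745
20269 = 27·745 + 154
745 = 4·154 + 129
154 = 1·129 + 25
129 = 5·25 + 4
25 = 6·4 + 1
4 = 4·1 + 0
Since gcd(811505, 3266289) = 1, back-substitute to write 1 as a combination:
1 = 25 − 6·4
1 = −6·129 + 31·25
1 = 31·154 − 37·129
1 = −37·745 + 179·154
1 = 179·20269 − 4870·745
1 = −4870·811505 + 194979·20269
1 = 194979·3266289 − 784786·811505
So 811505·(-784786) ≡ 1 (mod 3266289), and -784786 ≡ 2481503 (mod 3266289).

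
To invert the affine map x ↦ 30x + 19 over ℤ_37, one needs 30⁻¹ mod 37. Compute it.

21

gcd(37, 30) by repeated division:
37 = 1*30 + 7
30 = 4*7 + 2
7 = 3*2 + 1
2 = 2*1 + 0
The gcd is 1. Working backward:
1 = 7 − 3·2
1 = −3·30 + 13·7
1 = 13·37 − 16·30
Thus 30·(-16) ≡ 1 (mod 37); reducing, -16 mod 37 = 21.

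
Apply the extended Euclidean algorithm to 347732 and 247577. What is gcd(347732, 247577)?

11

Repeated division:
347732 = 1·247577 + 100155
247577 = 2·100155 + 47267
100155 = 2·47267 + 5621
47267 = 8·5621 + 2299
5621 = 2·2299 + 1023
2299 = 2·1023 + 253
1023 = 4·253 + 11
253 = 23·11 + 0
gcd(347732, 247577) = 11.
Express as a combination:
11 = 1023 − 4·253
11 = −4·2299 + 9·1023
11 = 9·5621 − 22·2299
11 = −22·47267 + 185·5621
11 = 185·100155 − 392·47267
11 = −392·247577 + 969·100155
11 = 969·347732 − 1361·247577
So 11 = (969)·347732 + (-1361)·247577.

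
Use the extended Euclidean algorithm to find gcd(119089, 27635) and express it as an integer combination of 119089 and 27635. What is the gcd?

1

Euclidean algorithm:
119089 = 4*27635 + 8549
27635 = 3*8549 + 1988
8549 = 4*1988 + 597
1988 = 3*597 + 197
597 = 3*197 + 6
197 = 32*6 + 5
6 = 1*5 + 1
5 = 5*1 + 0
gcd(119089, 27635) = 1.
Back-substituting:
1 = 6 − 5
1 = −197 + 33·6
1 = 33·597 − 100·197
1 = −100·1988 + 333·597
1 = 333·8549 − 1432·1988
1 = −1432·27635 + 4629·8549
1 = 4629·119089 − 19948·27635
So 1 = (4629)·119089 + (-19948)·27635.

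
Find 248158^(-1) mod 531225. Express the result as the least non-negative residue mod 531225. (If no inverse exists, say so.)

Apply the Euclidean algorithm to 531225 and 248158:
531225 = 2×248158 + 34909
248158 = 7×34909 + 3795
34909 = 9×3795 + 754
3795 = 5×754 + 25
754 = 30×25 + 4
25 = 6×4 + 1
4 = 4×1 + 0
gcd = 1, so the inverse exists. Back-substitute:
1 = 25 − 6·4
1 = −6·754 + 181·25
1 = 181·3795 − 911·754
1 = −911·34909 + 8380·3795
1 = 8380·248158 − 59571·34909
1 = −59571·531225 + 127522·248158
So 248158·127522 ≡ 1 (mod 531225).

127522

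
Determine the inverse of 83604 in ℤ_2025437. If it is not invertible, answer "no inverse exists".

1399980

Extended Euclidean algorithm:
2025437 = 24*83604 + 18941
83604 = 4*18941 + 7840
18941 = 2*7840 + 3261
7840 = 2*3261 + 1318
3261 = 2*1318 + 625
1318 = 2*625 + 68
625 = 9*68 + 13
68 = 5*13 + 3
13 = 4*3 + 1
3 = 3*1 + 0
Since gcd(83604, 2025437) = 1, back-substitute to write 1 as a combination:
1 = 13 − 4·3
1 = −4·68 + 21·13
1 = 21·625 − 193·68
1 = −193·1318 + 407·625
1 = 407·3261 − 1007·1318
1 = −1007·7840 + 2421·3261
1 = 2421·18941 − 5849·7840
1 = −5849·83604 + 25817·18941
1 = 25817·2025437 − 625457·83604
Thus 83604·(-625457) ≡ 1 (mod 2025437); reducing, -625457 mod 2025437 = 1399980.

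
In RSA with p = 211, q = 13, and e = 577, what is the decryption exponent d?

φ(n) = (p−1)(q−1) = 210·12 = 2520.
Need d with 577·d ≡ 1 (mod 2520). Apply the extended Euclidean algorithm:
2520 = 4·577 + 212
577 = 2·212 + 153
212 = 1·153 + 59
153 = 2·59 + 35
59 = 1·35 + 24
35 = 1·24 + 11
24 = 2·11 + 2
11 = 5·2 + 1
2 = 2·1 + 0
Back-substitute:
1 = 11 − 5·2
1 = −5·24 + 11·11
1 = 11·35 − 16·24
1 = −16·59 + 27·35
1 = 27·153 − 70·59
1 = −70·212 + 97·153
1 = 97·577 − 264·212
1 = −264·2520 + 1153·577
So 577·1153 ≡ 1 (mod 2520), hence d = 1153.

1153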